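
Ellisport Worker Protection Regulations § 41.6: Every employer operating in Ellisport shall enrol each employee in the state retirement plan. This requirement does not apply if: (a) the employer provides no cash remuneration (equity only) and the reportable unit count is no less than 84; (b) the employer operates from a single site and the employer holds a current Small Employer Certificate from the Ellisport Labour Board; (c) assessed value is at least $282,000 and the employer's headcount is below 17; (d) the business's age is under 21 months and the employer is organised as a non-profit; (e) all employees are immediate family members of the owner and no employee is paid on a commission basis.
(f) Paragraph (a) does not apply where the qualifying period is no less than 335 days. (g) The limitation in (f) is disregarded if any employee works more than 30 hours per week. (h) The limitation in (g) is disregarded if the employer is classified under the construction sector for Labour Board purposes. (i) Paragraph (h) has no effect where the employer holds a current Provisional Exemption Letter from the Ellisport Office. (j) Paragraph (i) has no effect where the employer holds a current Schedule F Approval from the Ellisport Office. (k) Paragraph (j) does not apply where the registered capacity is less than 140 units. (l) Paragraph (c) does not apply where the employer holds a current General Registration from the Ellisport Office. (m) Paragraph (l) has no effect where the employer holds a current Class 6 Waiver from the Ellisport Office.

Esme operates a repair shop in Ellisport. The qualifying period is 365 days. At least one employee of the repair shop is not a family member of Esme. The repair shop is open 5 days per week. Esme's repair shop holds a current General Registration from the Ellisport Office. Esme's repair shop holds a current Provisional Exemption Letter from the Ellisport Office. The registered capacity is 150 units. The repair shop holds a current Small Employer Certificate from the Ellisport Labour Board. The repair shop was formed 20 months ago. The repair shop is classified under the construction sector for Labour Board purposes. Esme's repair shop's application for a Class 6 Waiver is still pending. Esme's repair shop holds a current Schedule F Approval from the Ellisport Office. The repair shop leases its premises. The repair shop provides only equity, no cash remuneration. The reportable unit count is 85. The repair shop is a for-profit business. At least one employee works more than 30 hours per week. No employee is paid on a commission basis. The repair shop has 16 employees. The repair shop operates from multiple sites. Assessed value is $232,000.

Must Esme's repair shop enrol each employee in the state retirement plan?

Yes — Esme's repair shop must enrol each employee in the state retirement plan.

All of (a)'s requirements are met (remuneration is equity-only; the reportable unit count is 85, meeting the 84 threshold). But: (f) operates against (a): the qualifying period is 365 days, meeting the 335 days threshold. (g) is engaged (at least one employee exceeds 30 hours/week), but is overridden by (h): (h) operates against (g): the repair shop is classified under the construction sector. (i) would limit (h) — a current Provisional Exemption Letter is held — but (j) sets (i) aside: (j) operates against (i): a current Schedule F Approval is held. (k) is not engaged (the registered capacity is 150 units, not less than 140 units), so (j) stands. Exception (a) does not apply.
Exception (b) requires that the employer operates from a single site; but the employer operates from multiple sites, so (b) is unavailable.
Exception (c) requires that assessed value is at least $282,000; but assessed value is $232,000, short of $282,000, so (c) is unavailable.
Exception (d) does not apply: the employer is for-profit.
Exception (e) does not apply: at least one employee is not a family member.
None of the exceptions is available; § 41.6 applies in full.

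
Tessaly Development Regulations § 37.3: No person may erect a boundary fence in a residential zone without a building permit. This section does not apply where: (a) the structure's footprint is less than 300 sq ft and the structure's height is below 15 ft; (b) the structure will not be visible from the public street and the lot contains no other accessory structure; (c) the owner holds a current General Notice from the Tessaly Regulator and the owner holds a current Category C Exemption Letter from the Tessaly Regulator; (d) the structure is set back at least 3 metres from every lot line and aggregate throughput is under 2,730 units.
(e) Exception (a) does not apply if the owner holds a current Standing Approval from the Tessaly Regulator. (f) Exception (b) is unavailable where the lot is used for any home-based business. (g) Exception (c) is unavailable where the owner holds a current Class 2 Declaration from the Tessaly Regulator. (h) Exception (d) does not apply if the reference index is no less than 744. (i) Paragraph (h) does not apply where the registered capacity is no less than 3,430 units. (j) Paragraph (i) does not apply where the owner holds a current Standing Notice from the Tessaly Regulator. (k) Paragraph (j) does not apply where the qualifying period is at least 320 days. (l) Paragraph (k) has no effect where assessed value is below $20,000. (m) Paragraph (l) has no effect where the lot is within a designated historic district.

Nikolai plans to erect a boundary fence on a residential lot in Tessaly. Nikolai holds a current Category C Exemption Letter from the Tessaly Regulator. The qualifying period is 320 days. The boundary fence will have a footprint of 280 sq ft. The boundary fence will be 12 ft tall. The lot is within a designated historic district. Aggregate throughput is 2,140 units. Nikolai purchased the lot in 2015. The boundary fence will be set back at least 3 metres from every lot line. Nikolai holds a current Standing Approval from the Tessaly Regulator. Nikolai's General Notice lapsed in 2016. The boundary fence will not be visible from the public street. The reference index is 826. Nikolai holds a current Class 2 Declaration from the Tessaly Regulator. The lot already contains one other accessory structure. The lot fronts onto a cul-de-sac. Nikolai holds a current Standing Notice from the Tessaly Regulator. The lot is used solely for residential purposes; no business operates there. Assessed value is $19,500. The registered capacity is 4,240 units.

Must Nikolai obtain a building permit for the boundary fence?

Exception (a)'s conditions are all satisfied: the structure's footprint is 280 sq ft, less than the 300 sq ft limit; the structure's height is 12 ft, below the 15 ft limit. But applying paragraph (e): (e) operates against (a): a current Standing Approval is held. So (a) is unavailable.
Exception (b) requires that the lot contains no other accessory structure; but the lot already has another accessory structure, so (b) is unavailable.
Exception (c) fails — the General Notice is not current.
Exception (d): the setback is at least 3 m on every side; aggregate throughput is 2,140 units, under the 2,730 units limit — every condition holds. Applying paragraphs (h)–(m): (h) would limit (d) — the reference index is 826, meeting the 744 threshold — but (i) sets (h) aside: (i) operates against (h): the registered capacity is 4,240 units, meeting the 3,430 units threshold. (j) operates (a current Standing Notice is held), but is set aside by (k): (k) operates — the qualifying period is 320 days, meeting the 320 days threshold. (l) would limit (k) — assessed value is $19,500, below the $20,000 limit — but (m) sets (l) aside: (m) applies — the lot is in a historic district. So (d) applies.

No — exception (d) applies; Nikolai does not need a building permit.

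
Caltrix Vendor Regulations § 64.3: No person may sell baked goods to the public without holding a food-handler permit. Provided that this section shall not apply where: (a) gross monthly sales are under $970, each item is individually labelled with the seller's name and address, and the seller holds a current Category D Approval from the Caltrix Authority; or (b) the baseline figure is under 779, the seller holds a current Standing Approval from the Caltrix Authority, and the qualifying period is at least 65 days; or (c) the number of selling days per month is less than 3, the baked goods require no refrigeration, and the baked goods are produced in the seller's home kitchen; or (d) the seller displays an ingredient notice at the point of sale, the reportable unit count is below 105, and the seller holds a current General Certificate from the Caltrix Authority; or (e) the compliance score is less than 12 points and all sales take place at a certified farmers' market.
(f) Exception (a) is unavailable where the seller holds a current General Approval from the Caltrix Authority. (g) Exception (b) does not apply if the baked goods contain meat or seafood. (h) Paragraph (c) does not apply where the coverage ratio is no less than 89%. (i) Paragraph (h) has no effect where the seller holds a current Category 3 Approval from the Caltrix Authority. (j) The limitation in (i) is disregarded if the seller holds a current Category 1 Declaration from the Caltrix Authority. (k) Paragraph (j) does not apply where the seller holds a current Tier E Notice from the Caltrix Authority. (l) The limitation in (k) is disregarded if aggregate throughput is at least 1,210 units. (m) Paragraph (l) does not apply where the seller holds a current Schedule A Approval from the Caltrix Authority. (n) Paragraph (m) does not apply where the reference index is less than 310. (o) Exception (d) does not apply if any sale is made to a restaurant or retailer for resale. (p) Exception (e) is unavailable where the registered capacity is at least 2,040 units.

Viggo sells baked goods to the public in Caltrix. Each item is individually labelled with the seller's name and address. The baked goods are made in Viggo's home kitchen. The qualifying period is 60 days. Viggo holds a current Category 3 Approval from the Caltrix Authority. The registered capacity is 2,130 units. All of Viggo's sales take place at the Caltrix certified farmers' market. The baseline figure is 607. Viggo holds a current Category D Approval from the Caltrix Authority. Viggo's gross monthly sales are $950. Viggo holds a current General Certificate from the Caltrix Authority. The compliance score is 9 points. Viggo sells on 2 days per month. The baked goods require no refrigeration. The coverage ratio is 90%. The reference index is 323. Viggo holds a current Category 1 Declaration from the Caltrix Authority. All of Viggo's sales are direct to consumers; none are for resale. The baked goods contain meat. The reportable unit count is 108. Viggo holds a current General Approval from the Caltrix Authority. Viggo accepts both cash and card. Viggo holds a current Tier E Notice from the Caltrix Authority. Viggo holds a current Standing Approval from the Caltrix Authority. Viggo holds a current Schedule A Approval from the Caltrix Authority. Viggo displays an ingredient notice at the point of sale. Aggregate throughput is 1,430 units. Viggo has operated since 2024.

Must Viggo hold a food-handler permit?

No — exception (c) applies; Viggo is not required to hold a food-handler permit.

Exception (a)'s conditions are all satisfied: gross monthly sales are $950, under the $970 limit; items are individually labelled; a current Category D Approval is held. But: (f) applies — a current General Approval is held. (a) is therefore removed.
Exception (b) does not apply: the qualifying period is 60 days, short of 65 days.
All of (c)'s requirements are met (the number of selling days per month is 2, less than the 3 limit; the baked goods are shelf-stable; the baked goods are home-kitchen produced). As to paragraphs (h)–(n): (h) would limit (c) — the coverage ratio is 90%, meeting the 89% threshold — but (i) sets (h) aside: (i) operates against (h): a current Category 3 Approval is held. (j) would limit (i) — a current Category 1 Declaration is held — but (k) sets (j) aside: (k) is triggered — a current Tier E Notice is held. (l) would limit (k) — aggregate throughput is 1,430 units, meeting the 1,210 units threshold — but (m) sets (l) aside: (m) is engaged — a current Schedule A Approval is held. (n) is not triggered (the reference index is 323, not less than 310), so (m) stands. So (c) applies.
Exception (d) requires that the reportable unit count is below 105; but the reportable unit count is 108, not below 105, so (d) is unavailable.
Exception (e): the compliance score is 9 points, less than the 12 points limit; all sales are at a certified farmers' market — every condition holds. However, paragraph (p) must be considered: (p) operates against (e): the registered capacity is 2,130 units, meeting the 2,040 units threshold. So (e) is unavailable.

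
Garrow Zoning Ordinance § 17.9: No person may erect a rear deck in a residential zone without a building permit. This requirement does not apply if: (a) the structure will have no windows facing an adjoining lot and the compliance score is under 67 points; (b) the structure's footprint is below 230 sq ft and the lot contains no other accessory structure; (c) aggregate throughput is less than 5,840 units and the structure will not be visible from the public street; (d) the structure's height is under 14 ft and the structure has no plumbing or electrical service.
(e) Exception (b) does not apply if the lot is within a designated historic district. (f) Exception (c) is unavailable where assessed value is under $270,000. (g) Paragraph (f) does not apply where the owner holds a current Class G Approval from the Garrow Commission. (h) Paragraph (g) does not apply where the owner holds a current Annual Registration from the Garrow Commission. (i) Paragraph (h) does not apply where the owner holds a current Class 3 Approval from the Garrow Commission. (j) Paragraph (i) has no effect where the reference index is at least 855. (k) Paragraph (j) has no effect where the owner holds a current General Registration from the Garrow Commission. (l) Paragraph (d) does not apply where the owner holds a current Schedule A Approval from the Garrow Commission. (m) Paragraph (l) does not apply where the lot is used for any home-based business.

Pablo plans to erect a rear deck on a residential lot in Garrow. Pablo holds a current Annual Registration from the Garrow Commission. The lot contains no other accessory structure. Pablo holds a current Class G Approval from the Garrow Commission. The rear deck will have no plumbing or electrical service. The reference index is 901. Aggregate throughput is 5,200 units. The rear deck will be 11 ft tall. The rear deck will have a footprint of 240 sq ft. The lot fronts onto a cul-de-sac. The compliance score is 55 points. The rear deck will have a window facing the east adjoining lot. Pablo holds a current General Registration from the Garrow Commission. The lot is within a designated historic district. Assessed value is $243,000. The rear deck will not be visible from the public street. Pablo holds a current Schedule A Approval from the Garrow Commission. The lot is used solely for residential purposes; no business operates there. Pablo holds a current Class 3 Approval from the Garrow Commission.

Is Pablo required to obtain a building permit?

Exception (a) fails — a window faces an adjoining lot.
Exception (b) fails — the structure's footprint is 240 sq ft, not below 230 sq ft.
Exception (c): aggregate throughput is 5,200 units, less than the 5,840 units limit; the structure will not be visible from the street — every condition holds. Applying paragraphs (f)–(k): (f) would limit (c) — assessed value is $243,000, under the $270,000 limit — but (g) sets (f) aside: (g) operates against (f): a current Class G Approval is held. (h) operates (a current Annual Registration is held), but is set aside by (i): (i) applies — a current Class 3 Approval is held. (j) would limit (i) — the reference index is 901, meeting the 855 threshold — but (k) sets (j) aside: (k) operates against (j): a current General Registration is held. So (c) applies.
Exception (d)'s conditions are all satisfied: the structure's height is 11 ft, under the 14 ft limit; there is no plumbing or electrical service. However, paragraphs (l)–(m) must be considered: (l) operates against (d): a current Schedule A Approval is held. (m) is not triggered (the lot is solely residential), so (l) stands. (d) is therefore removed.

No — exception (c) applies; Pablo does not need a building permit.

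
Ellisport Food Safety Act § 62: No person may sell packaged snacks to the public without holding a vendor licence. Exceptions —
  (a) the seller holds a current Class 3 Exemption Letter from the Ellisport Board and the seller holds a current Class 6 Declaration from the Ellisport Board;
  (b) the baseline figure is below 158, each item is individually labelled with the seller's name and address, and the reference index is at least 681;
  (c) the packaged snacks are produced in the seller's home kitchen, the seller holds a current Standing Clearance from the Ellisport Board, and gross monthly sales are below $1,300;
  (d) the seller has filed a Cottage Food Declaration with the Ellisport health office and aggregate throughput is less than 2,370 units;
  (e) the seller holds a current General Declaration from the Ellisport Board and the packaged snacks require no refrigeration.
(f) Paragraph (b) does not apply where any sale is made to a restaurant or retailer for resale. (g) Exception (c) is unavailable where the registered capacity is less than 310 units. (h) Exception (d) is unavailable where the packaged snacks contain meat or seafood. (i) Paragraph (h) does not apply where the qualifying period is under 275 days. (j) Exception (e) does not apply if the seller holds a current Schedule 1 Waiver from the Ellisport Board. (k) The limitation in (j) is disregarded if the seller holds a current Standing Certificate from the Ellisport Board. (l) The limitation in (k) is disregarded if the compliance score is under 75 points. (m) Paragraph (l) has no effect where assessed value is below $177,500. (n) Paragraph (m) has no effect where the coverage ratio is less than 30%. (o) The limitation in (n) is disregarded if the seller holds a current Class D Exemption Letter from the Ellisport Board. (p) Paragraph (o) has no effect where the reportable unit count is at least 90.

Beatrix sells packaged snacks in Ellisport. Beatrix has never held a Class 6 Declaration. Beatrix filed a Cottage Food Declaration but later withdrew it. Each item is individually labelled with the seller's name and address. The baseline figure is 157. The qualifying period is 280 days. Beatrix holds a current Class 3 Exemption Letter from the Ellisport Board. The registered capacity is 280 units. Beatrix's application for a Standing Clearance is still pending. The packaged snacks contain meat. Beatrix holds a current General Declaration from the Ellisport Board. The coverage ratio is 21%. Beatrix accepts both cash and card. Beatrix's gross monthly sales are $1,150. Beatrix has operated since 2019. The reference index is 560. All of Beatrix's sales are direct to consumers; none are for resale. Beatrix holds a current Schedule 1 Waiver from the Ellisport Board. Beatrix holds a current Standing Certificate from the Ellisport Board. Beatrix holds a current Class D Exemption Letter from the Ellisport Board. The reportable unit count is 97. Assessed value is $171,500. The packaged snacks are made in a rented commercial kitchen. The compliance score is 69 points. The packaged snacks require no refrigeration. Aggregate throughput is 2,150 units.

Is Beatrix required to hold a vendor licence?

Yes — Beatrix must hold a vendor licence.

Exception (a) does not apply: there is no Class 6 Declaration in force.
Exception (b) fails — the reference index is 560, short of 681.
Exception (c) does not apply: the packaged snacks are made in a commercial kitchen, not a home kitchen.
Exception (d) requires that the seller has filed a Cottage Food Declaration with the Ellisport health office; but the Cottage Food Declaration was withdrawn, so (d) is unavailable.
Exception (e): a current General Declaration is held; the packaged snacks are shelf-stable — every condition holds. However, paragraphs (j)–(p) must be considered: (j) operates against (e): a current Schedule 1 Waiver is held. (k) would limit (j) — a current Standing Certificate is held — but (l) sets (k) aside: (l) operates against (k): the compliance score is 69 points, under the 75 points limit. (m) is triggered (assessed value is $171,500, below the $177,500 limit), but is displaced by (n): (n) is triggered — the coverage ratio is 21%, less than the 30% limit. (o) would limit (n) — a current Class D Exemption Letter is held — but (p) sets (o) aside: (p) operates against (o): the reportable unit count is 97, meeting the 90 threshold. So (e) is unavailable.
No exception applies. The general rule governs.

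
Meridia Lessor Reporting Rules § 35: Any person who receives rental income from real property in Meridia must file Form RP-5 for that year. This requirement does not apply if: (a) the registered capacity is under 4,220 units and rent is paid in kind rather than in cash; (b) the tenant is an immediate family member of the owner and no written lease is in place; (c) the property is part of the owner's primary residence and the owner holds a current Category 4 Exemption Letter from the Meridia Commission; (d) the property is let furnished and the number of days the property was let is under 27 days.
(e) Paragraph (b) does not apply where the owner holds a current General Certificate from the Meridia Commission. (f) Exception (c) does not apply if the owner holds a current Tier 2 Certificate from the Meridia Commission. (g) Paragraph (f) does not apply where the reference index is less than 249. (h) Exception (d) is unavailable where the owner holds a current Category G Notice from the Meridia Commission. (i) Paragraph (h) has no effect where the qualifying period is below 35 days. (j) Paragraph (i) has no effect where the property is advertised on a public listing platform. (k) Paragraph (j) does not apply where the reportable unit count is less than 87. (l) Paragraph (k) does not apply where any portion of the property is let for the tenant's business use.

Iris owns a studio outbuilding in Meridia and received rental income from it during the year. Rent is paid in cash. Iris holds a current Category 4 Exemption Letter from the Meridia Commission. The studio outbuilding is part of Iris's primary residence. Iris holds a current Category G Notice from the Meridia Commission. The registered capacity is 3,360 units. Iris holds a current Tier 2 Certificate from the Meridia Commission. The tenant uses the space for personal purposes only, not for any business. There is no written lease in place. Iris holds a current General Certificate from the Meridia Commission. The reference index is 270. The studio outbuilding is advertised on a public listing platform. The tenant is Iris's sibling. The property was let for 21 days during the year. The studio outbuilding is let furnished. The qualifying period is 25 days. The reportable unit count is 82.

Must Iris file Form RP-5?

Exception (a) does not apply: rent is paid in cash.
Exception (b): the tenant is an immediate family member; there is no written lease — every condition holds. However, paragraph (e) must be considered: (e) operates against (b): a current General Certificate is held. Exception (b) does not apply.
Exception (c)'s conditions are all satisfied: the studio outbuilding is part of the primary residence; a current Category 4 Exemption Letter is held. Turning to paragraphs (f)–(g): (f) operates against (c): a current Tier 2 Certificate is held. (g), which would lift (f), does not operate here — the reference index is 270, not less than 249. Exception (c) does not apply.
All of (d)'s requirements are met (the property is let furnished; the number of days the property was let is 21 days, under the 27 days limit). Considering the limiting provisions: (h) would limit (d) — a current Category G Notice is held — but (i) sets (h) aside: (i) operates against (h): the qualifying period is 25 days, below the 35 days limit. (j) would limit (i) — the property is publicly advertised — but (k) sets (j) aside: (k) operates against (j): the reportable unit count is 82, less than the 87 limit. (l), which would lift (k), is not triggered — the space is used for personal purposes only. Exception (d) stands.

No — exception (d) applies; Iris is not required to file Form RP-5.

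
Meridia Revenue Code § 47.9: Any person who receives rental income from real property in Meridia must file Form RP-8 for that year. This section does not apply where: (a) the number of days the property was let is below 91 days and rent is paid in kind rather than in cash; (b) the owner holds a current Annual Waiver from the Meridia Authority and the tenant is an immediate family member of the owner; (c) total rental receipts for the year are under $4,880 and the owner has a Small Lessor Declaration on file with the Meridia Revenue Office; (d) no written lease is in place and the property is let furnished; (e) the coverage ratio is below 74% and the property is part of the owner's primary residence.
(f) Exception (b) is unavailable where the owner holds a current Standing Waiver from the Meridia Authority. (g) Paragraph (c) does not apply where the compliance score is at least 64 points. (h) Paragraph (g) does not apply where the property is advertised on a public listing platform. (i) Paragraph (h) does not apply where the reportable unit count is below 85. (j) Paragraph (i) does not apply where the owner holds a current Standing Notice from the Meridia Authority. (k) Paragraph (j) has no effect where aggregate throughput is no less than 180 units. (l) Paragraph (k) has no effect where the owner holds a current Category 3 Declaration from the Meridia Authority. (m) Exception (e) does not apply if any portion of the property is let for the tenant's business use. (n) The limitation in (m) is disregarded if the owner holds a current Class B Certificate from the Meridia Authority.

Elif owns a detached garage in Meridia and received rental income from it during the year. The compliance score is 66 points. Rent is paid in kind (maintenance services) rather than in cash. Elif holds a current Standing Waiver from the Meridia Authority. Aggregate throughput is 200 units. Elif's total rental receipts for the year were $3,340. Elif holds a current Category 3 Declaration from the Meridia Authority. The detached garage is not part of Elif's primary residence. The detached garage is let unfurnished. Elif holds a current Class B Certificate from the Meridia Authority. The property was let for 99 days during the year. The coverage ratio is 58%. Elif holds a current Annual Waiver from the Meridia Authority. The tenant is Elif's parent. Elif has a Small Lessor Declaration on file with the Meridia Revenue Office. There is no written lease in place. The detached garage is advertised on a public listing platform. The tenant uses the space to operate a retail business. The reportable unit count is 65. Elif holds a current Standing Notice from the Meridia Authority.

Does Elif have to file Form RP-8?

No — exception (c) applies; Elif is not required to file Form RP-8.

Exception (a) requires that the number of days the property was let is below 91 days; but the number of days the property was let is 99 days, not below 91 days, so (a) is unavailable.
Exception (b): a current Annual Waiver is held; the tenant is an immediate family member — every condition holds. Turning to paragraph (f): (f) operates against (b): a current Standing Waiver is held. (b) is therefore removed.
Exception (c)'s conditions are all satisfied: total rental receipts for the year are $3,340, under the $4,880 limit; a Small Lessor Declaration is on file. Considering the limiting provisions: (g) would limit (c) — the compliance score is 66 points, meeting the 64 points threshold — but (h) sets (g) aside: (h) is triggered — the property is publicly advertised. (i) would limit (h) — the reportable unit count is 65, below the 85 limit — but (j) sets (i) aside: (j) operates against (i): a current Standing Notice is held. (k) is engaged (aggregate throughput is 200 units, meeting the 180 units threshold), but is overridden by (l): (l) operates against (k): a current Category 3 Declaration is held. Exception (c) stands.
Exception (d) does not apply: the property is let unfurnished.
Exception (e) requires that the property is part of the owner's primary residence; but the detached garage is not part of the primary residence, so (e) is unavailable.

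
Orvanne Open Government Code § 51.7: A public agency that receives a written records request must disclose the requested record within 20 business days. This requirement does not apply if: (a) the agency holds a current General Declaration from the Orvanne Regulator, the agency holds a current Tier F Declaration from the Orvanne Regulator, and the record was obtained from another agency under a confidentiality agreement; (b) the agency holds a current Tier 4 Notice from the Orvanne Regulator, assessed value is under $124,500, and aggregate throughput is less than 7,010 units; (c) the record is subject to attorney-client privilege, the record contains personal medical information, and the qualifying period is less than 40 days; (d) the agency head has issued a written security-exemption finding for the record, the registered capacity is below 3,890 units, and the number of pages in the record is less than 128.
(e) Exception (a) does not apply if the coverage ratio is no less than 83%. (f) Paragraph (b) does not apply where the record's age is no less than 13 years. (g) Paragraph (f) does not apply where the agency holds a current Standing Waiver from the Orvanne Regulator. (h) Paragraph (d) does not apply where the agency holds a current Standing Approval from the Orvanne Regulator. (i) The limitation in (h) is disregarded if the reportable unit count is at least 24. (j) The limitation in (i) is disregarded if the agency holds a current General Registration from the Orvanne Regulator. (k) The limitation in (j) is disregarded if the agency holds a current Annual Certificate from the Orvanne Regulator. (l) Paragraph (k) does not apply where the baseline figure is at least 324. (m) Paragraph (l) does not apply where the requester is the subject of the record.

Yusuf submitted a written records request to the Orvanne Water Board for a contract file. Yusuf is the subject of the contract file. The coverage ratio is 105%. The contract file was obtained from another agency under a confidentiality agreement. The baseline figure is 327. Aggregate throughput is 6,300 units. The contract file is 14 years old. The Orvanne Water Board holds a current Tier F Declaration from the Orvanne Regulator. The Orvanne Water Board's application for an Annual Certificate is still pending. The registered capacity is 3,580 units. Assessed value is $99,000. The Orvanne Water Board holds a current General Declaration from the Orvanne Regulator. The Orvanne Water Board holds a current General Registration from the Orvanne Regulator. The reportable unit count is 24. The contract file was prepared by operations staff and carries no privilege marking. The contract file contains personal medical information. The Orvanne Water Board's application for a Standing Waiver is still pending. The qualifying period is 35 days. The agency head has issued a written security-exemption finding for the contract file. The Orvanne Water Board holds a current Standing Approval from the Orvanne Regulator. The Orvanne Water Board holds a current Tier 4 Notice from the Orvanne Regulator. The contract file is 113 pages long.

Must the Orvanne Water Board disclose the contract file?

Yes — the Orvanne Water Board must disclose the contract file.

All of (a)'s requirements are met (a current General Declaration is held; a current Tier F Declaration is held; the contract file was obtained under a confidentiality agreement). However, paragraph (e) must be considered: (e) is engaged — the coverage ratio is 105%, meeting the 83% threshold. Exception (a) does not apply.
Exception (b): a current Tier 4 Notice is held; assessed value is $99,000, under the $124,500 limit; aggregate throughput is 6,300 units, less than the 7,010 units limit — every condition holds. Turning to paragraphs (f)–(g): (f) operates against (b): the record's age is 14 years, meeting the 13 years threshold. (g), which would lift (f), is not engaged — there is no Standing Waiver in force. Exception (b) does not apply.
Exception (c) fails — the contract file carries no privilege marking.
Exception (d) is satisfied on its face — a written security-exemption finding has been issued; the registered capacity is 3,580 units, below the 3,890 units limit; the number of pages in the record is 113, less than the 128 limit. However, paragraphs (h)–(m) must be considered: (h) operates against (d): a current Standing Approval is held. (i) is triggered (the reportable unit count is 24, meeting the 24 threshold), but is overridden by (j): (j) applies — a current General Registration is held. (k), which would lift (j), is inapplicable — the Annual Certificate is not current. Exception (d) does not apply.
None of the exceptions is available; § 51.7 applies in full.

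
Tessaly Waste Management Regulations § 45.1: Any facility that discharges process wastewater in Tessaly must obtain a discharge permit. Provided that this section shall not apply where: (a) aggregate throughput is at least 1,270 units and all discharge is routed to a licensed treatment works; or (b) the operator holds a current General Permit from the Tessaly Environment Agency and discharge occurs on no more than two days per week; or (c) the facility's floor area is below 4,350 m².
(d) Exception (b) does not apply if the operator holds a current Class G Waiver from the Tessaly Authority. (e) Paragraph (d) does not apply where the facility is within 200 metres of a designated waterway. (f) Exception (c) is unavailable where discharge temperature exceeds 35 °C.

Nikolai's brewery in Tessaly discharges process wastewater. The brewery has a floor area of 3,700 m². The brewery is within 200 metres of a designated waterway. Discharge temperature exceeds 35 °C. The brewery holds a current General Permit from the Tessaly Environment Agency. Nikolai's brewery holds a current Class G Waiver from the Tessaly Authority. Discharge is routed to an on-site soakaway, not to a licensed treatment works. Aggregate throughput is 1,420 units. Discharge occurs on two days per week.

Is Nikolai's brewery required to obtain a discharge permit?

Exception (a) fails — discharge is not routed to a licensed treatment works.
Exception (b) is satisfied on its face — a current General Permit is held; discharge occurs on no more than two days per week. Under paragraphs (d)–(e): (d) applies (a current Class G Waiver is held), but yields to (e): (e) operates — the brewery is within 200 m of a designated waterway. (b) remains available.
Exception (c)'s conditions are all satisfied: the facility's floor area is 3,700 m², below the 4,350 m² limit. But: (f) operates — discharge temperature exceeds 35 °C. Exception (c) does not apply.

No — exception (b) applies; Nikolai's brewery is not required to obtain a discharge permit.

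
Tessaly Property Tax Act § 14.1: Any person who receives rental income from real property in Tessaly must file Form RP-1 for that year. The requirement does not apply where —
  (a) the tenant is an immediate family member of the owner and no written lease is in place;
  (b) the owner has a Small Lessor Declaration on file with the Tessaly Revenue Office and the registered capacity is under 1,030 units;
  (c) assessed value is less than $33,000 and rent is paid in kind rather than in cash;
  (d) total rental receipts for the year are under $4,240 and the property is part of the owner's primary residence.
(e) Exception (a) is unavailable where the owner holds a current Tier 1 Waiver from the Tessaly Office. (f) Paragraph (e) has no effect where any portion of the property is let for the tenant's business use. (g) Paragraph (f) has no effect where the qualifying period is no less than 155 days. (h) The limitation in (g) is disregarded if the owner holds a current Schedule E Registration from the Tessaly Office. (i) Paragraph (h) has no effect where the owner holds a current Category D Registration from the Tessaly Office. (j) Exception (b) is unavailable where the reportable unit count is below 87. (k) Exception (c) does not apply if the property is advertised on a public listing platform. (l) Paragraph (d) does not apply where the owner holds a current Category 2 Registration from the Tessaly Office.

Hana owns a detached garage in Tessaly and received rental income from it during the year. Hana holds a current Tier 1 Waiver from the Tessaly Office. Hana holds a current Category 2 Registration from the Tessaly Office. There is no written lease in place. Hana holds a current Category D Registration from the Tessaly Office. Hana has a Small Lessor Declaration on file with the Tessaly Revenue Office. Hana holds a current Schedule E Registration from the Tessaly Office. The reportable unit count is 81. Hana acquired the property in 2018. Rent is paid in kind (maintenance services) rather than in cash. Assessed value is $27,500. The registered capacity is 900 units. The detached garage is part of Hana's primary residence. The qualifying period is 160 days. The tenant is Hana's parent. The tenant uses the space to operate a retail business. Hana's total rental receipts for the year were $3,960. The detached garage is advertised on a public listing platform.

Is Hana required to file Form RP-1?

All of (a)'s requirements are met (the tenant is an immediate family member; there is no written lease). Turning to paragraphs (e)–(i): (e) applies — a current Tier 1 Waiver is held. (f) is engaged (the space is let for business use), but is overridden by (g): (g) operates — the qualifying period is 160 days, meeting the 155 days threshold. (h) is triggered (a current Schedule E Registration is held), but is set aside by (i): (i) operates against (h): a current Category D Registration is held. (a) is therefore removed.
Exception (b) is satisfied on its face — a Small Lessor Declaration is on file; the registered capacity is 900 units, under the 1,030 units limit. But: (j) operates against (b): the reportable unit count is 81, below the 87 limit. (b) is therefore removed.
All of (c)'s requirements are met (assessed value is $27,500, less than the $33,000 limit; rent is paid in kind). But: (k) operates against (c): the property is publicly advertised. So (c) is unavailable.
All of (d)'s requirements are met (total rental receipts for the year are $3,960, under the $4,240 limit; the detached garage is part of the primary residence). But: (l) is triggered — a current Category 2 Registration is held. Exception (d) does not apply.
None of the exceptions is available; § 14.1 applies in full.

Yes — Hana must file Form RP-1.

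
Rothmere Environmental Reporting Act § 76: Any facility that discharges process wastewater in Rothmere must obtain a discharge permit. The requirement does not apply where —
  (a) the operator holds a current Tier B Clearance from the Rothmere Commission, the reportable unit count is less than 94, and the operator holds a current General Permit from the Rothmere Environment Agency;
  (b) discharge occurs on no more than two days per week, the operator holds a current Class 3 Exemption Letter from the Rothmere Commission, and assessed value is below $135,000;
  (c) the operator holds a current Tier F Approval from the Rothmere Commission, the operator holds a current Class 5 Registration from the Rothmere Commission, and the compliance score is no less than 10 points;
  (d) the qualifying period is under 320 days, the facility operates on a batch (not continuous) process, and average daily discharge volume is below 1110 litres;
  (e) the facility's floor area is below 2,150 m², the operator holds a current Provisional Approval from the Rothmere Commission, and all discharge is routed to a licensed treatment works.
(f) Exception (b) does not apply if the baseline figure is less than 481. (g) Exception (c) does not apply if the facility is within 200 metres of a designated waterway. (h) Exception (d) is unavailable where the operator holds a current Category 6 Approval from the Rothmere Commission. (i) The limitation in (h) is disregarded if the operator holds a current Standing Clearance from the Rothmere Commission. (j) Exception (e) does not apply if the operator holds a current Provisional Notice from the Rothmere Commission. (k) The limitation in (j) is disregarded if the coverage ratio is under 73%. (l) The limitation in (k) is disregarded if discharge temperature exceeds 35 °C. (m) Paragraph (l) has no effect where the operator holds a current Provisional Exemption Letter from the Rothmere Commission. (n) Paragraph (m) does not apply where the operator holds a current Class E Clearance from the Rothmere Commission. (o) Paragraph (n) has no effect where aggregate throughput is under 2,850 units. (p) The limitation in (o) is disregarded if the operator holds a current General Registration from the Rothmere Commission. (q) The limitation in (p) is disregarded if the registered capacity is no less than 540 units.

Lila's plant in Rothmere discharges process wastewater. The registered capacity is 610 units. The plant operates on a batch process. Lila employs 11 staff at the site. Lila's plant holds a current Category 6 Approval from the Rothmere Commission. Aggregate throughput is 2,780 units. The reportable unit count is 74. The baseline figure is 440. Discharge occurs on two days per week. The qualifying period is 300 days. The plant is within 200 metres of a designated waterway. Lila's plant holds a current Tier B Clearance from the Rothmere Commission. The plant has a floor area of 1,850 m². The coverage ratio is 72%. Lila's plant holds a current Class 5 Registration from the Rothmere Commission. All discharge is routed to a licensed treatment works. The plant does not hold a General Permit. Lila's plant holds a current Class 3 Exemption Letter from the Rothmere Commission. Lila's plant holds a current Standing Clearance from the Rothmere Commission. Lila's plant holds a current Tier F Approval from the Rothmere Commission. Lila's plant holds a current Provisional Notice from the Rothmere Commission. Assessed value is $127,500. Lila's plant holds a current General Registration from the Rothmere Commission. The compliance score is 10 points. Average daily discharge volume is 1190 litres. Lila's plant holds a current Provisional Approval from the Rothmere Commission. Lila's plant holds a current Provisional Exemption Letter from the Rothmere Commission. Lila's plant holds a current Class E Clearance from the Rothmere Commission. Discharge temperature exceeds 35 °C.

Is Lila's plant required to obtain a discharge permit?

No — exception (e) applies; Lila's plant is not required to obtain a discharge permit.

Exception (a) does not apply: no General Permit is held.
Exception (b)'s conditions are all satisfied: discharge occurs on no more than two days per week; a current Class 3 Exemption Letter is held; assessed value is $127,500, below the $135,000 limit. But: (f) operates against (b): the baseline figure is 440, less than the 481 limit. (b) is therefore removed.
Exception (c): a current Tier F Approval is held; a current Class 5 Registration is held; the compliance score is 10 points, meeting the 10 points threshold — every condition holds. However, paragraph (g) must be considered: (g) operates against (c): the plant is within 200 m of a designated waterway. So (c) is unavailable.
Exception (d) fails — average daily discharge volume is 1190 litres, not below 1110 litres.
Exception (e): the facility's floor area is 1,850 m², below the 2,150 m² limit; a current Provisional Approval is held; discharge is routed to a licensed treatment works — every condition holds. Under paragraphs (j)–(q): (j) would limit (e) — a current Provisional Notice is held — but (k) sets (j) aside: (k) operates against (j): the coverage ratio is 72%, under the 73% limit. (l) would limit (k) — discharge temperature exceeds 35 °C — but (m) sets (l) aside: (m) operates against (l): a current Provisional Exemption Letter is held. (n) operates (a current Class E Clearance is held), but is overridden by (o): (o) operates — aggregate throughput is 2,780 units, under the 2,850 units limit. (p) would limit (o) — a current General Registration is held — but (q) sets (p) aside: (q) operates against (p): the registered capacity is 610 units, meeting the 540 units threshold. (e) remains available.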